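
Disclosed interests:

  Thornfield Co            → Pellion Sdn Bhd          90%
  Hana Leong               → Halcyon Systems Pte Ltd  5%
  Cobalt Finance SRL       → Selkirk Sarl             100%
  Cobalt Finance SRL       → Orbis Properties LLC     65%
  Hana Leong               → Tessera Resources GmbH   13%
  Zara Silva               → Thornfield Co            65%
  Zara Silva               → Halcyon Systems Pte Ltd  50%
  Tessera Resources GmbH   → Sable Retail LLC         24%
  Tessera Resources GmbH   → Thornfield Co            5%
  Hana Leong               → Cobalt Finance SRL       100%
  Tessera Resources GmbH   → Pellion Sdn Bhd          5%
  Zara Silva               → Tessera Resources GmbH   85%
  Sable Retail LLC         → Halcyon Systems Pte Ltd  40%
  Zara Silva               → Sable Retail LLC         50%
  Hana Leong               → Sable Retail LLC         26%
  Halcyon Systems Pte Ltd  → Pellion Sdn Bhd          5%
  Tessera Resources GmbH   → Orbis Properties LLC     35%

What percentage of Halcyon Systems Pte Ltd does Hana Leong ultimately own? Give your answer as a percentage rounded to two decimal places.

16.65%

Hana reaches Halcyon along 3 paths.
Direct stake: 5% = 5%.
Via Tessera → Sable: 13% × 24% × 40% = 1.248%.
Via Sable: 26% × 40% = 10.4%.
Total: 5% + 1.248% + 10.4% = 16.648%.
Rounded: 16.65%.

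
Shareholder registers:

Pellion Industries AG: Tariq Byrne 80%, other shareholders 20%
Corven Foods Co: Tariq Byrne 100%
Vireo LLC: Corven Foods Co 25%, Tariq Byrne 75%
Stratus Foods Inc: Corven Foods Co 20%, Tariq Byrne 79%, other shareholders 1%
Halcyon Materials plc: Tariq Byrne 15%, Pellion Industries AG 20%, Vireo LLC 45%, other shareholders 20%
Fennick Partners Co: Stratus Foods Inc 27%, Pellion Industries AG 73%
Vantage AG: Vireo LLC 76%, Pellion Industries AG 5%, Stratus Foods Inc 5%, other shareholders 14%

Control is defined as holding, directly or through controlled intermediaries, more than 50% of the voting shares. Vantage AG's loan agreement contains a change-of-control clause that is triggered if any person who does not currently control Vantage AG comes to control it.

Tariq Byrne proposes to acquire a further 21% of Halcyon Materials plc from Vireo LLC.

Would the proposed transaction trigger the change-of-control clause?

The purchase adds only to Tariq's holdings (Vireo's stake shrinks), so Tariq is the only person who could newly come to control Vantage.
Tariq holds 100% of Corven, so Tariq controls Corven.
Corven and Tariq together hold 25% + 75% = 100% of Vireo, so Tariq controls Vireo.
Tariq holds 80% of Pellion, so Tariq controls Pellion.
Corven and Tariq together hold 20% + 79% = 99% of Stratus, so Tariq controls Stratus.
Vireo and Pellion and Stratus together hold 76% + 5% + 5% = 86% of Vantage, so Tariq controls Vantage.
So Tariq already controls Vantage before the transaction.
After the purchase, Tariq's direct stake in Halcyon rises to 15% + 21% = 36%, and Vireo's stake falls to 24%.
Tariq controlled Vantage already, so this is not a new person acquiring control; every other person's position is unchanged or reduced.
No new person acquires control, so the clause is not triggered.

No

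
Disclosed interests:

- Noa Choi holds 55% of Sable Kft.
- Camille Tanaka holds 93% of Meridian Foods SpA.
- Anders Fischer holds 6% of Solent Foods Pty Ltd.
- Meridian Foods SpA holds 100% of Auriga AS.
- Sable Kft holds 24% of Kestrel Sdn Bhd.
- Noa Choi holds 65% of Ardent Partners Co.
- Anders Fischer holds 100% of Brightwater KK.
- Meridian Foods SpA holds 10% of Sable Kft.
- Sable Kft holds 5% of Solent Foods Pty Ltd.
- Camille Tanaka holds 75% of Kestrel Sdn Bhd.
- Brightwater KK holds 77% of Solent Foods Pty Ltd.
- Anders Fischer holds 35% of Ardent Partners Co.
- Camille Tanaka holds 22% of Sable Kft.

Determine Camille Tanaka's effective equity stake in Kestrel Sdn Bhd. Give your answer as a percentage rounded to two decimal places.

82.51%

Camille reaches Kestrel along 3 paths.
Via Sable: 22% × 24% = 5.28%.
Via Meridian → Sable: 93% × 10% × 24% = 2.232%.
Direct stake: 75% = 75%.
Total: 5.28% + 2.232% + 75% = 82.512%.
Rounded: 82.51%.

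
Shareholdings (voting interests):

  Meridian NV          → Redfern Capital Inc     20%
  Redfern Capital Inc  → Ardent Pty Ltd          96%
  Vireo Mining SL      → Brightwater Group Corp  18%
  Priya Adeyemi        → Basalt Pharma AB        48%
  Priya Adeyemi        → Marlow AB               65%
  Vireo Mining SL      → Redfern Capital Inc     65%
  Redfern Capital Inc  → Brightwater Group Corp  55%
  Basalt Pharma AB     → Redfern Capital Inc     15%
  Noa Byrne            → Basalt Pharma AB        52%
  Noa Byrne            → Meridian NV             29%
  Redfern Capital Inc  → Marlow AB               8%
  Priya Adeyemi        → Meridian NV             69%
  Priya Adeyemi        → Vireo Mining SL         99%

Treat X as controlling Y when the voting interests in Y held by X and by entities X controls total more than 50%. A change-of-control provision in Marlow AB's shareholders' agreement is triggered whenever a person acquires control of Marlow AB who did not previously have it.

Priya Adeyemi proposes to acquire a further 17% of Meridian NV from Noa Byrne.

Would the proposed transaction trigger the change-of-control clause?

The purchase adds only to Priya's holdings (Noa's stake shrinks), so Priya is the only person who could newly come to control Marlow.
Priya holds 69% of Meridian, so Priya controls Meridian.
Priya holds 99% of Vireo, so Priya controls Vireo.
Vireo and Meridian together hold 65% + 20% = 85% of Redfern, so Priya controls Redfern.
Priya and Redfern together hold 65% + 8% = 73% of Marlow, so Priya controls Marlow.
So Priya already controls Marlow before the transaction.
After the purchase, Priya's direct stake in Meridian rises to 69% + 17% = 86%, and Noa's stake falls to 12%.
Priya controlled Marlow already, so this is not a new person acquiring control; every other person's position is unchanged or reduced.
No new person acquires control, so the clause is not triggered.

No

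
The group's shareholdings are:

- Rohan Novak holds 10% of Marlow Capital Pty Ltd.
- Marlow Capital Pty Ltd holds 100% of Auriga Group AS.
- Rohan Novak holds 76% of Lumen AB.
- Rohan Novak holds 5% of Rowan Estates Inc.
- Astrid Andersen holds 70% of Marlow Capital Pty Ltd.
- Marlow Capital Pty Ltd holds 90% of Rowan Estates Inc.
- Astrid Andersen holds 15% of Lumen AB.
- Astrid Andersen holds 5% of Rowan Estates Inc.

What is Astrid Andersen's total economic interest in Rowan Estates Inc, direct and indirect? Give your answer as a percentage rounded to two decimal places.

Astrid reaches Rowan along 2 paths.
Via Marlow: 70% × 90% = 63%.
Direct stake: 5% = 5%.
Total: 63% + 5% = 68%.
Rounded: 68.00%.

68.00%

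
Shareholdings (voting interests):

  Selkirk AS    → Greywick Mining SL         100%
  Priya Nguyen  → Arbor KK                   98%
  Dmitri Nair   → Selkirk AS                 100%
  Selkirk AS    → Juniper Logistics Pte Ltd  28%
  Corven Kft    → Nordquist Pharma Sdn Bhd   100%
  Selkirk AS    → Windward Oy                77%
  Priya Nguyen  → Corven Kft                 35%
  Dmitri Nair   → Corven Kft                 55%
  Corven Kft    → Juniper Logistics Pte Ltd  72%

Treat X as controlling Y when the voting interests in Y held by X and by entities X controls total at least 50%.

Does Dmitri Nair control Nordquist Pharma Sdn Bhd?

Dmitri holds 55% of Corven, so Dmitri controls Corven.
Corven holds 100% of Nordquist, so Dmitri controls Nordquist.

Yes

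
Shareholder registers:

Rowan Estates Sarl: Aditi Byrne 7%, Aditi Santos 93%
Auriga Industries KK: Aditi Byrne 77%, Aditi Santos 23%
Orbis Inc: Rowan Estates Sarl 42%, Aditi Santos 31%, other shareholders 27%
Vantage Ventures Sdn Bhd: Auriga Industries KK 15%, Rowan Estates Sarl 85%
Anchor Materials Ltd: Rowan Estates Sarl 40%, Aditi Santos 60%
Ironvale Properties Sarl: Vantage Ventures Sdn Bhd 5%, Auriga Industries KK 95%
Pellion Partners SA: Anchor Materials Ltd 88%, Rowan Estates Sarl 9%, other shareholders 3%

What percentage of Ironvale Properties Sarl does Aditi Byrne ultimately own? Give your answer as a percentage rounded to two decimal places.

Aditi Byrne reaches Ironvale along 3 paths.
Via Auriga → Vantage: 77% × 15% × 5% = 0.5775%.
Via Rowan → Vantage: 7% × 85% × 5% = 0.2975%.
Via Auriga: 77% × 95% = 73.15%.
Total: 0.5775% + 0.2975% + 73.15% = 74.025%.
Rounded: 74.03%.

74.03%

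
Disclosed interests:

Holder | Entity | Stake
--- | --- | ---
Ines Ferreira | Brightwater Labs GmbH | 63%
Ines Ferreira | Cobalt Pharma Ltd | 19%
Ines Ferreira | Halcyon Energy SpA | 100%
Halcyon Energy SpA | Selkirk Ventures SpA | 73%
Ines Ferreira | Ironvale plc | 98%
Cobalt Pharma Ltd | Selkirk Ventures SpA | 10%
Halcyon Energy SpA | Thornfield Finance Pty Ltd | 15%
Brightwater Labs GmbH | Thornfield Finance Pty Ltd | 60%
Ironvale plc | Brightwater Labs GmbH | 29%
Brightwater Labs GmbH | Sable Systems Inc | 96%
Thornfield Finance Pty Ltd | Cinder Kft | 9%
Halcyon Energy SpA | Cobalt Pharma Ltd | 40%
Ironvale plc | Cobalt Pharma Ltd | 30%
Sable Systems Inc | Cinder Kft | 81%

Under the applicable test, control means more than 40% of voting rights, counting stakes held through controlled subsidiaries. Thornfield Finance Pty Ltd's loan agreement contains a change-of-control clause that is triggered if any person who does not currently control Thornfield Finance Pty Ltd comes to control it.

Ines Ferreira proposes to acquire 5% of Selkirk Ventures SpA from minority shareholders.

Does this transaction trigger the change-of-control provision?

No

The purchase changes only Ines's holdings, so Ines is the only person who could newly come to control Thornfield.
Ines holds 98% of Ironvale, so Ines controls Ironvale.
Ironvale and Ines together hold 29% + 63% = 92% of Brightwater, so Ines controls Brightwater.
Ines holds 100% of Halcyon, so Ines controls Halcyon.
Brightwater and Halcyon together hold 60% + 15% = 75% of Thornfield, so Ines controls Thornfield.
So Ines already controls Thornfield before the transaction.
After the purchase, Ines holds 5% of Selkirk directly.
Ines controlled Thornfield already, so this is not a new person acquiring control; every other person's position is unchanged or reduced.
No new person acquires control, so the clause is not triggered.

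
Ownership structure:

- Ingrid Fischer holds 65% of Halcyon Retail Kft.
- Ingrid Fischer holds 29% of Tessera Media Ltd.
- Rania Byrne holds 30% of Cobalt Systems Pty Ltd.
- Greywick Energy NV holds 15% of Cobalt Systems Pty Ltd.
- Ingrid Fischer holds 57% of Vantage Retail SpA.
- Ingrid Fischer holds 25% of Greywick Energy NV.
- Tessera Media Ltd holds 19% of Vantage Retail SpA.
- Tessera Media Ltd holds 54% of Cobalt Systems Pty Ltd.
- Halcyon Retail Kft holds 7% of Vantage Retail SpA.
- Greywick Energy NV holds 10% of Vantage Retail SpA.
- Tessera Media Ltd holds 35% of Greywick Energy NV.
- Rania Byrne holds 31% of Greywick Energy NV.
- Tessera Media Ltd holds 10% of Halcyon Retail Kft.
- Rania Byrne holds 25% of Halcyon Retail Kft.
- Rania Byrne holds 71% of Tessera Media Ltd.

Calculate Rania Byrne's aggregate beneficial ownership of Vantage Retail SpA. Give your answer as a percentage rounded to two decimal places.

Rania reaches Vantage along 5 paths.
Via Greywick: 31% × 10% = 3.1%.
Via Tessera → Greywick: 71% × 35% × 10% = 2.485%.
Via Tessera → Halcyon: 71% × 10% × 7% = 0.497%.
Via Halcyon: 25% × 7% = 1.75%.
Via Tessera: 71% × 19% = 13.49%.
Total: 3.1% + 2.485% + 0.497% + 1.75% + 13.49% = 21.322%.
Rounded: 21.32%.

21.32%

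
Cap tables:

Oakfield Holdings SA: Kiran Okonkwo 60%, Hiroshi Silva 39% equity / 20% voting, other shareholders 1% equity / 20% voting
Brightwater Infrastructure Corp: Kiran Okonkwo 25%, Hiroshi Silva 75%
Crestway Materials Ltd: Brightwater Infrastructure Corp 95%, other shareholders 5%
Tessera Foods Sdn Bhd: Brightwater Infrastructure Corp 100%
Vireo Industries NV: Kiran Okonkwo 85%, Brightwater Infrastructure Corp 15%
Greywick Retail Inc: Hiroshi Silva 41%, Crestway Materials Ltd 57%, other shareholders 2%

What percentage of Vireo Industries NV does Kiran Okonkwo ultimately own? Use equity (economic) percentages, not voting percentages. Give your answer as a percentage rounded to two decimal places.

88.75%

Kiran reaches Vireo along 2 paths.
Direct stake: 85% = 85%.
Via Brightwater: 25% × 15% = 3.75%.
Total: 85% + 3.75% = 88.75%.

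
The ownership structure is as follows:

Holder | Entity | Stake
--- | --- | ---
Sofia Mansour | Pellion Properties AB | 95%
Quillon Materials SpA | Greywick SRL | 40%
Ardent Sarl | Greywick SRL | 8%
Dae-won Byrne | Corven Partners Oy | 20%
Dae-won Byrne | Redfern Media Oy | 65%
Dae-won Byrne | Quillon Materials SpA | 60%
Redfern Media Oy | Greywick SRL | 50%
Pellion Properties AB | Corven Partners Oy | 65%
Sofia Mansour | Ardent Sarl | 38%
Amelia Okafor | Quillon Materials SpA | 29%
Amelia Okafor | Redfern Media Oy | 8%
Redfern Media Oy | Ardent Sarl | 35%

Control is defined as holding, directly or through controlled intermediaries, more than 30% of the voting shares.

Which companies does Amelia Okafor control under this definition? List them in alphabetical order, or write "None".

Amelia's largest direct stake is 29% in Quillon, which does not meet the threshold.

None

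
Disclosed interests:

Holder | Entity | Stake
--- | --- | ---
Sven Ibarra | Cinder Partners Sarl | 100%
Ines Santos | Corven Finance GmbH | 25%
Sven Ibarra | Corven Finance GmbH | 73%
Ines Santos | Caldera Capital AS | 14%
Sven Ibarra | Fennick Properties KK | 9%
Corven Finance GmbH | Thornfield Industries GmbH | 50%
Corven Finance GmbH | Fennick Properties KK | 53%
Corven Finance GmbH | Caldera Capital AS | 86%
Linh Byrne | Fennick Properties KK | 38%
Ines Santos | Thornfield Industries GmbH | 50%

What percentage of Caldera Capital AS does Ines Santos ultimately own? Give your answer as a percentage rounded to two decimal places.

Ines reaches Caldera along 2 paths.
Direct stake: 14% = 14%.
Via Corven: 25% × 86% = 21.5%.
Total: 14% + 21.5% = 35.5%.
Rounded: 35.50%.

35.50%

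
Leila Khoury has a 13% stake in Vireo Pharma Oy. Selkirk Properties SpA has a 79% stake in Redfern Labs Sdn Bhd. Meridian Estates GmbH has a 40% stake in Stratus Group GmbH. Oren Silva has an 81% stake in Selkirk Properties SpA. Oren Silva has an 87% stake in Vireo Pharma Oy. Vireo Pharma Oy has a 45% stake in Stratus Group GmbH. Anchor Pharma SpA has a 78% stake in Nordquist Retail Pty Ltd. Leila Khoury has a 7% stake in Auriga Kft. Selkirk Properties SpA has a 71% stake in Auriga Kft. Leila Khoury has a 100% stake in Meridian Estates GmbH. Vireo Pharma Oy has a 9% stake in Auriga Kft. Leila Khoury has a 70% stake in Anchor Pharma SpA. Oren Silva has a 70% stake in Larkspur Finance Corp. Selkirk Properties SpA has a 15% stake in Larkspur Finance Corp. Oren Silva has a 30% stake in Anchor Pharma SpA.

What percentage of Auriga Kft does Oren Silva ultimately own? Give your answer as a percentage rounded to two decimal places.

65.34%

Oren reaches Auriga along 2 paths.
Via Selkirk: 81% × 71% = 57.51%.
Via Vireo: 87% × 9% = 7.83%.
Total: 57.51% + 7.83% = 65.34%.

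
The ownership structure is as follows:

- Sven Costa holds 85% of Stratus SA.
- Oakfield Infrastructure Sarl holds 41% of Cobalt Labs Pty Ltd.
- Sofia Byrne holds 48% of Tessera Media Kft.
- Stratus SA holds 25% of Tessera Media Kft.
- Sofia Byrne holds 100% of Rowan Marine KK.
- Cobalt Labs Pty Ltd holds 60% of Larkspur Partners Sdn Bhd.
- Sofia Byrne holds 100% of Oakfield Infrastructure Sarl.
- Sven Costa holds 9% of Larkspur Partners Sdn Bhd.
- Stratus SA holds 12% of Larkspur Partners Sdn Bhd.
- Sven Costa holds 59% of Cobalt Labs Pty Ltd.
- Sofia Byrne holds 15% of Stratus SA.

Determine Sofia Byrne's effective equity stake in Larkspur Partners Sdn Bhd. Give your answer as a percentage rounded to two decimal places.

26.40%

Sofia reaches Larkspur along 2 paths.
Via Stratus: 15% × 12% = 1.8%.
Via Oakfield → Cobalt: 100% × 41% × 60% = 24.6%.
Total: 1.8% + 24.6% = 26.4%.
Rounded: 26.40%.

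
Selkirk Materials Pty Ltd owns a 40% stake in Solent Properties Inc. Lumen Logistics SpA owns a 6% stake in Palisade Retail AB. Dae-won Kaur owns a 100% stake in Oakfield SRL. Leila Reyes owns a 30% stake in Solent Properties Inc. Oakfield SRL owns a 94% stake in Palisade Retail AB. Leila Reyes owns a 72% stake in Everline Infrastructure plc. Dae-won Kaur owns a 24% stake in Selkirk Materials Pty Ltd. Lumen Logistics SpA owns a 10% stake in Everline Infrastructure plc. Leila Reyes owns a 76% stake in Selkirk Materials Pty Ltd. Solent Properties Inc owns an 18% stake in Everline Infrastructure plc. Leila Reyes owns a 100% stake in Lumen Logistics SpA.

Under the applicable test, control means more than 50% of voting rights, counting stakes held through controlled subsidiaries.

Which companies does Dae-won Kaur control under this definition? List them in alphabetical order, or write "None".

Dae-won holds 100% of Oakfield, so Dae-won controls Oakfield.
Oakfield holds 94% of Palisade, so Dae-won controls Palisade.
No other company's threshold is met.

Oakfield SRL, Palisade Retail AB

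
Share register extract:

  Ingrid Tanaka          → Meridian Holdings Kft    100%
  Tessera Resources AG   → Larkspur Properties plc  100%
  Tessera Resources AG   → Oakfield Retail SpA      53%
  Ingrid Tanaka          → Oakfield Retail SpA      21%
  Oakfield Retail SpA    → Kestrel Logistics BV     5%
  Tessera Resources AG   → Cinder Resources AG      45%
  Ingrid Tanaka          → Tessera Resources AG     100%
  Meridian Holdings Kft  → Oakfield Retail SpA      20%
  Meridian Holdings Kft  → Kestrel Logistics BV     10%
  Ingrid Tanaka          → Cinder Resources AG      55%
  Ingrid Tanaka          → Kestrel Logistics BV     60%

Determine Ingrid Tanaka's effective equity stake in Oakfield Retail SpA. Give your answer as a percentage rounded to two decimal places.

Ingrid reaches Oakfield along 3 paths.
Via Tessera: 100% × 53% = 53%.
Via Meridian: 100% × 20% = 20%.
Direct stake: 21% = 21%.
Total: 53% + 20% + 21% = 94%.
Rounded: 94.00%.

94.00%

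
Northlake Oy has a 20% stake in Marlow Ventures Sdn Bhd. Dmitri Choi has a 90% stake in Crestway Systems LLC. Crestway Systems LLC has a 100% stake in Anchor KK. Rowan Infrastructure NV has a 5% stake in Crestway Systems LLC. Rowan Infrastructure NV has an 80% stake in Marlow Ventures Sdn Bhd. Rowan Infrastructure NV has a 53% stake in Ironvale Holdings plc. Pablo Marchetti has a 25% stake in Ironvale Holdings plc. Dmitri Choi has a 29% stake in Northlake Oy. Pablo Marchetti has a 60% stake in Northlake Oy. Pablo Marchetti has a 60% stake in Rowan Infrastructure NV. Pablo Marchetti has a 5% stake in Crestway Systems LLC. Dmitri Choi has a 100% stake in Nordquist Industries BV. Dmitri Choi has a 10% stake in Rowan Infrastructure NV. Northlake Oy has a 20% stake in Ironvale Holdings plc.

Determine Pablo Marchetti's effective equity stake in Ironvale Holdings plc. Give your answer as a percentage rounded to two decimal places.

68.80%

Pablo reaches Ironvale along 3 paths.
Direct stake: 25% = 25%.
Via Northlake: 60% × 20% = 12%.
Via Rowan: 60% × 53% = 31.8%.
Total: 25% + 12% + 31.8% = 68.8%.
Rounded: 68.80%.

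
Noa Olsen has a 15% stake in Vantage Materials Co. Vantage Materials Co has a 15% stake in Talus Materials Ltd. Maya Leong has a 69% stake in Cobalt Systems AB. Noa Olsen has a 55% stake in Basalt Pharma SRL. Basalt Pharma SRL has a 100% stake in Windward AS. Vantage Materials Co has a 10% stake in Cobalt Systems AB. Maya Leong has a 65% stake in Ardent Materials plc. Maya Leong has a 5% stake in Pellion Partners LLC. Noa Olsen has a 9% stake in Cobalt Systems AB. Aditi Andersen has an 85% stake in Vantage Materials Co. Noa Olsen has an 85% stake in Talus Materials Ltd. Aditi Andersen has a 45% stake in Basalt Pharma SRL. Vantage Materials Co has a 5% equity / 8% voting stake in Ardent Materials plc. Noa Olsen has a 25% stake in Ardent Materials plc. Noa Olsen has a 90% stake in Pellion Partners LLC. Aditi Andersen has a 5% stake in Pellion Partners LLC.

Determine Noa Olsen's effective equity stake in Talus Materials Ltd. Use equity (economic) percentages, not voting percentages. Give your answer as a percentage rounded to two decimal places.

Noa reaches Talus along 2 paths.
Via Vantage: 15% × 15% = 2.25%.
Direct stake: 85% = 85%.
Total: 2.25% + 85% = 87.25%.

87.25%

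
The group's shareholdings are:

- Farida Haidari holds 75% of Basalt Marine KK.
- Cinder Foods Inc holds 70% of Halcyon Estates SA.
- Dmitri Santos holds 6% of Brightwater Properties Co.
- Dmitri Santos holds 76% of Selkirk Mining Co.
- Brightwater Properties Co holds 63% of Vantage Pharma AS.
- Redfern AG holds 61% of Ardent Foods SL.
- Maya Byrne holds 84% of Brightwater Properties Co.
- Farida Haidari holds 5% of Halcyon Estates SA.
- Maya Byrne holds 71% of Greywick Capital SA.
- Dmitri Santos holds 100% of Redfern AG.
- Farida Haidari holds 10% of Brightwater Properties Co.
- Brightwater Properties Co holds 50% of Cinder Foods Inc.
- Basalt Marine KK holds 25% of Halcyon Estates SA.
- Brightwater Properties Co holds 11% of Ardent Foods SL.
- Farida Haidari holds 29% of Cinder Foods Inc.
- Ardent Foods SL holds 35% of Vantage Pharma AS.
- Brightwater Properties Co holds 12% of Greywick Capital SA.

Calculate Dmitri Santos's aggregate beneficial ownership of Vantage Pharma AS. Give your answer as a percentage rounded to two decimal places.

Dmitri reaches Vantage along 3 paths.
Via Brightwater: 6% × 63% = 3.78%.
Via Brightwater → Ardent: 6% × 11% × 35% = 0.231%.
Via Redfern → Ardent: 100% × 61% × 35% = 21.35%.
Total: 3.78% + 0.231% + 21.35% = 25.361%.
Rounded: 25.36%.

25.36%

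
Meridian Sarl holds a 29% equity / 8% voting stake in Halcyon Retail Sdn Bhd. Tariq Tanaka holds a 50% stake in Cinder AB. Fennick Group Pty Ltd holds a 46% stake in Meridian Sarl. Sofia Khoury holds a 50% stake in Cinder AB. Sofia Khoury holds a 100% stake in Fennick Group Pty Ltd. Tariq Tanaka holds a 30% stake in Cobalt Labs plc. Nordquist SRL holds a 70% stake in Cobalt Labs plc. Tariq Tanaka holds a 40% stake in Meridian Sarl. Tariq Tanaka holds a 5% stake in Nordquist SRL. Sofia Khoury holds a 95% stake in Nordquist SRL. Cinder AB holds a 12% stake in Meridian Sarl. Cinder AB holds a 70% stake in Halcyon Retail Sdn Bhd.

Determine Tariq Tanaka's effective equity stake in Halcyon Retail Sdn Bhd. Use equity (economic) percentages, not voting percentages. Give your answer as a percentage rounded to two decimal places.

48.34%

Tariq reaches Halcyon along 3 paths.
Via Meridian: 40% × 29% = 11.6%.
Via Cinder → Meridian: 50% × 12% × 29% = 1.74%.
Via Cinder: 50% × 70% = 35%.
Total: 11.6% + 1.74% + 35% = 48.34%.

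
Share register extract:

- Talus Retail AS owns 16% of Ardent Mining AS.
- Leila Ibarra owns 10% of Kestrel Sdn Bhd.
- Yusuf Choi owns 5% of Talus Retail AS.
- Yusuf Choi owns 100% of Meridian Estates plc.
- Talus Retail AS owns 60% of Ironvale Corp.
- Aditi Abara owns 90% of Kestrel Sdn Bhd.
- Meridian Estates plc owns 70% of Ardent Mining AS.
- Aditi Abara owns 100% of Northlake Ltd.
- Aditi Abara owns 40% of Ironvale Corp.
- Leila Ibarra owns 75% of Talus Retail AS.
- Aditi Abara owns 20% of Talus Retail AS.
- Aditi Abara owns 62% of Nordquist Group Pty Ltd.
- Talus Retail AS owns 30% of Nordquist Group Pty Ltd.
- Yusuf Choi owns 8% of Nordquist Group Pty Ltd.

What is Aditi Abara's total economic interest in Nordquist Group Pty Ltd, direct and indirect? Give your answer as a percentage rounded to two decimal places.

68.00%

Aditi reaches Nordquist along 2 paths.
Direct stake: 62% = 62%.
Via Talus: 20% × 30% = 6%.
Total: 62% + 6% = 68%.
Rounded: 68.00%.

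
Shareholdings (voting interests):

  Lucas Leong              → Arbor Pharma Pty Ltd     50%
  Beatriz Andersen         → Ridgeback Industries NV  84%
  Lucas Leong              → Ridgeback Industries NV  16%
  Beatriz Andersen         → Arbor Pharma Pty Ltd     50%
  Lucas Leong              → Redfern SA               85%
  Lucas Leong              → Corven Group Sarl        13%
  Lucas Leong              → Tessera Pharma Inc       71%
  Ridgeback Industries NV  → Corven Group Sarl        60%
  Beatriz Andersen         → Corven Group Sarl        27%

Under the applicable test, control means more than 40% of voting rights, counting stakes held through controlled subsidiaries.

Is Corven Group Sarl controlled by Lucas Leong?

No

Lucas holds 50% of Arbor, so Lucas controls Arbor.
Lucas holds 85% of Redfern, so Lucas controls Redfern.
Lucas holds 71% of Tessera, so Lucas controls Tessera.
In Corven, Lucas's side holds only 13%, not > 40%.
So Lucas does not control Corven.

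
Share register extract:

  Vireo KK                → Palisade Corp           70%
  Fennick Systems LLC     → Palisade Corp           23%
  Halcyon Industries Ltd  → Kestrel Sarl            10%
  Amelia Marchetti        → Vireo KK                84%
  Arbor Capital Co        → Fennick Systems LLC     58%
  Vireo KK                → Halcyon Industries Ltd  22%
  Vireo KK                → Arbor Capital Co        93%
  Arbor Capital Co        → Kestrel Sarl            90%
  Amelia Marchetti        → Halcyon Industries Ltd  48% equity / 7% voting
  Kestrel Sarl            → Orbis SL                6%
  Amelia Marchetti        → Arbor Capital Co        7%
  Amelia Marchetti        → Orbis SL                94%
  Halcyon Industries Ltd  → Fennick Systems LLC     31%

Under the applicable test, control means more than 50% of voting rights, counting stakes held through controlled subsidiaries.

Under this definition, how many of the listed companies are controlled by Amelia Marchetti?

Amelia holds 84% of Vireo, so Amelia controls Vireo.
Amelia and Vireo together hold 7% + 93% = 100% of Arbor, so Amelia controls Arbor.
Arbor holds 58% of Fennick, so Amelia controls Fennick.
Arbor holds 90% of Kestrel, so Amelia controls Kestrel.
Vireo and Fennick together hold 70% + 23% = 93% of Palisade, so Amelia controls Palisade.
Amelia and Kestrel together hold 94% + 6% = 100% of Orbis, so Amelia controls Orbis.
No other company's threshold is met.
Amelia controls 6 companies.

6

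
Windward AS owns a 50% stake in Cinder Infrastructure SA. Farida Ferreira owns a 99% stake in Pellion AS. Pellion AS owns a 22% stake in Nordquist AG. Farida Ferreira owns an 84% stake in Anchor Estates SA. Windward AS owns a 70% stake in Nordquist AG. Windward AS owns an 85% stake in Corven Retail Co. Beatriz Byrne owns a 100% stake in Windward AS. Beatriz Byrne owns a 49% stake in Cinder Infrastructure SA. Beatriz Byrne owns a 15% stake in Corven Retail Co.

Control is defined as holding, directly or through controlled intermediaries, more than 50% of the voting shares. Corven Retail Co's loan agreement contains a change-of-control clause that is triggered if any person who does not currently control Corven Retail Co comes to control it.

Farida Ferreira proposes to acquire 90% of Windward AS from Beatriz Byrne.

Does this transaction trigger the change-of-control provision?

Yes

The purchase adds only to Farida's holdings (Beatriz's stake shrinks), so Farida is the only person who could newly come to control Corven.
Farida holds 84% of Anchor, so Farida controls Anchor.
Farida holds 99% of Pellion, so Farida controls Pellion.
Neither Farida nor any entity Farida controls holds any voting interest in Corven.
So before the transaction, Farida does not control Corven.
After the purchase, Farida holds 90% of Windward directly, and Beatriz's stake falls to 10%.
Farida holds 90% of Windward, so Farida controls Windward.
Windward holds 85% of Corven, so Farida controls Corven.
Farida did not control Corven before and does after, so the clause is triggered.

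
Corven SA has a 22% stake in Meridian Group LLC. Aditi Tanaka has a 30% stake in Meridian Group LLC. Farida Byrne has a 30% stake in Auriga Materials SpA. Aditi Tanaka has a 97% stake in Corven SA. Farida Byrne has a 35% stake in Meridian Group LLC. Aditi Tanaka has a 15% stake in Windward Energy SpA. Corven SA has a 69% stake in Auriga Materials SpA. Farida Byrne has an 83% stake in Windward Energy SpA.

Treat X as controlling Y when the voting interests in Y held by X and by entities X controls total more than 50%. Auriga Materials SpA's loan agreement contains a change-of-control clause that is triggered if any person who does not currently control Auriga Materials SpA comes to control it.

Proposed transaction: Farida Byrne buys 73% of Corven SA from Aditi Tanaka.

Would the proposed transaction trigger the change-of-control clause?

Yes

The purchase adds only to Farida's holdings (Aditi's stake shrinks), so Farida is the only person who could newly come to control Auriga.
Farida holds 83% of Windward, so Farida controls Windward.
In Auriga, Farida's side holds only 30%, not > 50%.
So before the transaction, Farida does not control Auriga.
After the purchase, Farida holds 73% of Corven directly, and Aditi's stake falls to 24%.
Farida holds 73% of Corven, so Farida controls Corven.
Farida and Corven together hold 30% + 69% = 99% of Auriga, so Farida controls Auriga.
Farida did not control Auriga before and does after, so the clause is triggered.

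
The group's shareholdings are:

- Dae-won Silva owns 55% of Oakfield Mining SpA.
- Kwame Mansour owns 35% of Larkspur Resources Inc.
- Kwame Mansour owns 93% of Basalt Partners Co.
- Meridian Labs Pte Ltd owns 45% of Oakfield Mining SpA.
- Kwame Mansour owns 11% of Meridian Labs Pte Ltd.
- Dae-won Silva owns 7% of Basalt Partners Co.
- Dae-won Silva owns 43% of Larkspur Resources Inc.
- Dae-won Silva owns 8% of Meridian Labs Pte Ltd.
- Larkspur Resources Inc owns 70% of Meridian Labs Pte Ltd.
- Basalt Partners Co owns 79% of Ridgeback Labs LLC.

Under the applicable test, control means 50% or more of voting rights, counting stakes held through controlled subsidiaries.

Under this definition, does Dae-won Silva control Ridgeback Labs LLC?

No

Dae-won holds 55% of Oakfield, so Dae-won controls Oakfield.
Neither Dae-won nor any entity Dae-won controls holds any voting interest in Ridgeback.
So Dae-won does not control Ridgeback.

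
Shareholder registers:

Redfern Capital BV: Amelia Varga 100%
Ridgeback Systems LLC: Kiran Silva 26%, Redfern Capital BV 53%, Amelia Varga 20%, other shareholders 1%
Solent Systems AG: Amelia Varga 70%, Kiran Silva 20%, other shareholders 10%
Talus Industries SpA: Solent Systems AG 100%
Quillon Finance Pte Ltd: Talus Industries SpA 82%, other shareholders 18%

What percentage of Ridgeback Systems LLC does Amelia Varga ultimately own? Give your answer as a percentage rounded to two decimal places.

73.00%

Amelia reaches Ridgeback along 2 paths.
Via Redfern: 100% × 53% = 53%.
Direct stake: 20% = 20%.
Total: 53% + 20% = 73%.
Rounded: 73.00%.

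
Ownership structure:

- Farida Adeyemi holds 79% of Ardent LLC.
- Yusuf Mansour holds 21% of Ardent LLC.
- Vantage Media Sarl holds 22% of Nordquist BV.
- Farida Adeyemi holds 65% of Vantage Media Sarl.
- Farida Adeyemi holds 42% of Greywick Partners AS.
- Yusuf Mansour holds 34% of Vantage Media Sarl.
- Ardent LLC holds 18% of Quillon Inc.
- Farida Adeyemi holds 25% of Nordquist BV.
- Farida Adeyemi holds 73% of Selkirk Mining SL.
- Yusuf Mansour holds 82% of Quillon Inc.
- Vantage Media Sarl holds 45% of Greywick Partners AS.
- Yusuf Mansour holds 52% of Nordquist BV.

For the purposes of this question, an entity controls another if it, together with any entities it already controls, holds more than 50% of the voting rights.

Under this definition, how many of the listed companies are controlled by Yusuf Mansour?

2

Yusuf holds 52% of Nordquist, so Yusuf controls Nordquist.
Yusuf holds 82% of Quillon, so Yusuf controls Quillon.
No other company's threshold is met.
Yusuf controls 2 companies.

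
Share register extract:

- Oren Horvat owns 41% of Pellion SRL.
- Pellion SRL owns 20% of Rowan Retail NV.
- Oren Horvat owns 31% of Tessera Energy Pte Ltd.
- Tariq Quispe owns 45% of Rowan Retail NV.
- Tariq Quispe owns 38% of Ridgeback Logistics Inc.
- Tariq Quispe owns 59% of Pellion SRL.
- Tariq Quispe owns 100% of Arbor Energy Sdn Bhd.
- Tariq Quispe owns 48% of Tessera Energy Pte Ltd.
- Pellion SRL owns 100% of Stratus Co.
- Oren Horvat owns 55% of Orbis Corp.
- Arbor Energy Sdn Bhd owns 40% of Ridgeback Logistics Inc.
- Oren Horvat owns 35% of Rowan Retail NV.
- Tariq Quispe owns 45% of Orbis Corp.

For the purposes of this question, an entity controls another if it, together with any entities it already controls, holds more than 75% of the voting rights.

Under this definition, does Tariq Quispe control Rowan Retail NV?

Tariq holds 100% of Arbor, so Tariq controls Arbor.
Arbor and Tariq together hold 40% + 38% = 78% of Ridgeback, so Tariq controls Ridgeback.
In Rowan, Tariq's side holds only 45%, not > 75%.
So Tariq does not control Rowan.

No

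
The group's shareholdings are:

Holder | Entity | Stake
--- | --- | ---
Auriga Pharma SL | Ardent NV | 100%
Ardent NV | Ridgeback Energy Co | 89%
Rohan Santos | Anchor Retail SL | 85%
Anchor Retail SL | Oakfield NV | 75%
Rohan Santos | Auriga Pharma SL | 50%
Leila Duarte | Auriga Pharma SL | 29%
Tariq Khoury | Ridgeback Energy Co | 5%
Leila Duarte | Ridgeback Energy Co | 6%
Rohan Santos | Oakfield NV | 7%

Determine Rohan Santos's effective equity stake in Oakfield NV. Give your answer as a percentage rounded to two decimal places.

Rohan reaches Oakfield along 2 paths.
Direct stake: 7% = 7%.
Via Anchor: 85% × 75% = 63.75%.
Total: 7% + 63.75% = 70.75%.

70.75%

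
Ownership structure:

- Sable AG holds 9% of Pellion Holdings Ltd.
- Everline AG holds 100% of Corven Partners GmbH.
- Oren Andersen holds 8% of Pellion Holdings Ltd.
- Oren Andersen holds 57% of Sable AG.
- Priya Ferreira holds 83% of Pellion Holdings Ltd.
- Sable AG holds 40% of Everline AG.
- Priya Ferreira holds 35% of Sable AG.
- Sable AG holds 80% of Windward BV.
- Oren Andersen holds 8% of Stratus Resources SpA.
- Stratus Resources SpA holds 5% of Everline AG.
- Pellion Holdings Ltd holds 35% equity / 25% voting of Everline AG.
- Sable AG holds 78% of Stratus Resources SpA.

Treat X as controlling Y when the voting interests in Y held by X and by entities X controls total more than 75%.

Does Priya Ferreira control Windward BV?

No

Priya holds 83% of Pellion, so Priya controls Pellion.
Neither Priya nor any entity Priya controls holds any voting interest in Windward.
So Priya does not control Windward.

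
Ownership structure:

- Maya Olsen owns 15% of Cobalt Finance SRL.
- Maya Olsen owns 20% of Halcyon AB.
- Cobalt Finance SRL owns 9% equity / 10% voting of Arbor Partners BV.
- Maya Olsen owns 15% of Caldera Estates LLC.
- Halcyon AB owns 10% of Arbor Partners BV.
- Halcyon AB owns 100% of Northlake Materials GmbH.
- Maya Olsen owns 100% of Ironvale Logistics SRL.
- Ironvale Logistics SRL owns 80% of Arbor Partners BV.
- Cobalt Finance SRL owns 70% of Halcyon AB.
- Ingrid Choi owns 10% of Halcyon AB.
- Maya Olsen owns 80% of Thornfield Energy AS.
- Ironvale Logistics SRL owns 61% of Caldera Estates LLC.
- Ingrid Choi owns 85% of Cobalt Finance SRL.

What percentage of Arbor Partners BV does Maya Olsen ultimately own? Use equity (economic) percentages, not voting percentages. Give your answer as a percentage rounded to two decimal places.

Maya reaches Arbor along 4 paths.
Via Cobalt → Halcyon: 15% × 70% × 10% = 1.05%.
Via Halcyon: 20% × 10% = 2%.
Via Ironvale: 100% × 80% = 80%.
Via Cobalt: 15% × 9% = 1.35%.
Total: 1.05% + 2% + 80% + 1.35% = 84.4%.
Rounded: 84.40%.

84.40%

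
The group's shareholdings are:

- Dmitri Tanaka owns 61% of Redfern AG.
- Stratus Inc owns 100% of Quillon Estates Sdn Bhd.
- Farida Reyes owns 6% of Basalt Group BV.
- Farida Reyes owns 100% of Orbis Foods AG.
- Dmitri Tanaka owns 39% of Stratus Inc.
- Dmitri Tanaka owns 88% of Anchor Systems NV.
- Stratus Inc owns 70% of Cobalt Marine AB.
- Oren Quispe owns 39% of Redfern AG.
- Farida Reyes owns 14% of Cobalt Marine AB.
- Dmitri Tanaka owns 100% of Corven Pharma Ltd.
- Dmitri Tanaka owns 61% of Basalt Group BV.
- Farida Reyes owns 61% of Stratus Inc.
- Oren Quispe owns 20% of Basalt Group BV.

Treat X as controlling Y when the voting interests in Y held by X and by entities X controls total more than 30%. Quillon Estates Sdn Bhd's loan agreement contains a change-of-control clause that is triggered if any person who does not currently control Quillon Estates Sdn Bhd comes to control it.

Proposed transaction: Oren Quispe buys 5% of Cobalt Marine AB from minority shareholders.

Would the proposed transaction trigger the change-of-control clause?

No

The purchase changes only Oren's holdings, so Oren is the only person who could newly come to control Quillon.
Oren holds 39% of Redfern, so Oren controls Redfern.
Neither Oren nor any entity Oren controls holds any voting interest in Quillon.
So before the transaction, Oren does not control Quillon.
After the purchase, Oren holds 5% of Cobalt directly.
Oren's side now holds 5% of Cobalt, not > 30%, so Oren still does not control Cobalt.
After the transaction, neither Oren nor any entity Oren controls holds a voting interest in Quillon, so Oren still does not control it.
No new person acquires control, so the clause is not triggered.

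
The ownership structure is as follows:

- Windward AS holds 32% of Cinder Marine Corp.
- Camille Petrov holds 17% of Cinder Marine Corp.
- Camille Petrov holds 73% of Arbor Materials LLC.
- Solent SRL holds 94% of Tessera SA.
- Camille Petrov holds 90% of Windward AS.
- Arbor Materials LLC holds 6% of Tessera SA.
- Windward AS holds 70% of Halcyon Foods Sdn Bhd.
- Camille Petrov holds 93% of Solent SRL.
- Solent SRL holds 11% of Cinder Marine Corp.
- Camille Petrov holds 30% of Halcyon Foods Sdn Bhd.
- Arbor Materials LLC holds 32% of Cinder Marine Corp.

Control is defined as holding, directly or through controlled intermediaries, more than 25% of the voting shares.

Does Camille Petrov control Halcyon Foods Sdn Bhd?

Camille holds 90% of Windward, so Camille controls Windward.
Windward and Camille together hold 70% + 30% = 100% of Halcyon, so Camille controls Halcyon.

Yes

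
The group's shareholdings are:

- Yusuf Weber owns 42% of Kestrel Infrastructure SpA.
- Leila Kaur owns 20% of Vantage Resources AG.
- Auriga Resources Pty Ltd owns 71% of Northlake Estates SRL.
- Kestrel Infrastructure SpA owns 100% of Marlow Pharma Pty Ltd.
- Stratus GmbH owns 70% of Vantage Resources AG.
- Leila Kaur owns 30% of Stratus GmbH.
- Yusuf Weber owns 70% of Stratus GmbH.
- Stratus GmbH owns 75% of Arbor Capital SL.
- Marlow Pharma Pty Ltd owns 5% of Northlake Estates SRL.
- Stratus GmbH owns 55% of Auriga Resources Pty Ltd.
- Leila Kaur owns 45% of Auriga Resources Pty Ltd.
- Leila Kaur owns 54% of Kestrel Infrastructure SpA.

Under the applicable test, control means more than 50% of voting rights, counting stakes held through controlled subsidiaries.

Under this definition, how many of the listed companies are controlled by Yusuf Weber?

5

Yusuf holds 70% of Stratus, so Yusuf controls Stratus.
Stratus holds 70% of Vantage, so Yusuf controls Vantage.
Stratus holds 55% of Auriga, so Yusuf controls Auriga.
Auriga holds 71% of Northlake, so Yusuf controls Northlake.
Stratus holds 75% of Arbor, so Yusuf controls Arbor.
No other company's threshold is met.
Yusuf controls 5 companies.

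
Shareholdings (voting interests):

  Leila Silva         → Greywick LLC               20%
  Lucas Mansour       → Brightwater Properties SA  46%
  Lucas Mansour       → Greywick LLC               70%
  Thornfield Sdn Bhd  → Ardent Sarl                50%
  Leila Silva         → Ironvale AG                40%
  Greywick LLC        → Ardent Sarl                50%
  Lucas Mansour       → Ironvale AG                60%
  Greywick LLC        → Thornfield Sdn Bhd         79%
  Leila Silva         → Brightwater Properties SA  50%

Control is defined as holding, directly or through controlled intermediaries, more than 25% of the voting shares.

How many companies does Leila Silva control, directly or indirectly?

2

Leila holds 50% of Brightwater, so Leila controls Brightwater.
Leila holds 40% of Ironvale, so Leila controls Ironvale.
No other company's threshold is met.
Leila controls 2 companies.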